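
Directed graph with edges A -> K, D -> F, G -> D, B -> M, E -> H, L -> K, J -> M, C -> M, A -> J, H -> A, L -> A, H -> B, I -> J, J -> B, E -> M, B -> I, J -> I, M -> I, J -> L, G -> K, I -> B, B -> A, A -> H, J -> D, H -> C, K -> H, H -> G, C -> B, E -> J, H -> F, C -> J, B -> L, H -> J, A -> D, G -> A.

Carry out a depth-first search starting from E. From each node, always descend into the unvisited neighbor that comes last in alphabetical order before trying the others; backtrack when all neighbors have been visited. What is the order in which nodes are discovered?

E, M, I, J, L, K, H, G, D, F, A, C, B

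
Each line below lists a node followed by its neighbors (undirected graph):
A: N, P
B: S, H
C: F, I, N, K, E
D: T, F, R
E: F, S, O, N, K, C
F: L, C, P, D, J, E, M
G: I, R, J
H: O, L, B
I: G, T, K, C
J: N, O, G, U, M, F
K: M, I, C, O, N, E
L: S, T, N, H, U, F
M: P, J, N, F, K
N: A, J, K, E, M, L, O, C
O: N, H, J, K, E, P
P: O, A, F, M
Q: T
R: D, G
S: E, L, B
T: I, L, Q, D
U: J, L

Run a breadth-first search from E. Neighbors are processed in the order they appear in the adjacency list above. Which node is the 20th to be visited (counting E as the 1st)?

G

Visit E; enqueue F, S, O, N, K, C → queue [F, S, O, N, K, C]
Visit F; enqueue L, P, D, J, M → queue [S, O, N, K, C, L, P, D, J, M]
Visit S; enqueue B → queue [O, N, K, C, L, P, D, J, M, B]
Visit O; enqueue H → queue [N, K, C, L, P, D, J, M, B, H]
Visit N; enqueue A → queue [K, C, L, P, D, J, M, B, H, A]
Visit K; enqueue I → queue [C, L, P, D, J, M, B, H, A, I]
Visit C → queue [L, P, D, J, M, B, H, A, I]
Visit L; enqueue T, U → queue [P, D, J, M, B, H, A, I, T, U]
Visit P → queue [D, J, M, B, H, A, I, T, U]
Visit D; enqueue R → queue [J, M, B, H, A, I, T, U, R]
Visit J; enqueue G → queue [M, B, H, A, I, T, U, R, G]
Visit M → queue [B, H, A, I, T, U, R, G]
Visit B → queue [H, A, I, T, U, R, G]
Visit H → queue [A, I, T, U, R, G]
Visit A → queue [I, T, U, R, G]
Visit I → queue [T, U, R, G]
Visit T; enqueue Q → queue [U, R, G, Q]
Visit U → queue [R, G, Q]
Visit R → queue [G, Q]
Visit G → queue [Q]
Visit Q → queue []

Visit order: E, F, S, O, N, K, C, L, P, D, J, M, B, H, A, I, T, U, R, G, Q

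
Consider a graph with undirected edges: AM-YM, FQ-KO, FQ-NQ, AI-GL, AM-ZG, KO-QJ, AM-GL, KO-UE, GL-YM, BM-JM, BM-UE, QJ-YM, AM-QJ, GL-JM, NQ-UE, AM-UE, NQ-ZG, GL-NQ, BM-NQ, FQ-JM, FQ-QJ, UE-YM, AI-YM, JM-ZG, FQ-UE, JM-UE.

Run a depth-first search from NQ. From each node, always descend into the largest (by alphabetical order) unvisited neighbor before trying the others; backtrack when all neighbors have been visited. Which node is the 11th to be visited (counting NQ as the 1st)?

AI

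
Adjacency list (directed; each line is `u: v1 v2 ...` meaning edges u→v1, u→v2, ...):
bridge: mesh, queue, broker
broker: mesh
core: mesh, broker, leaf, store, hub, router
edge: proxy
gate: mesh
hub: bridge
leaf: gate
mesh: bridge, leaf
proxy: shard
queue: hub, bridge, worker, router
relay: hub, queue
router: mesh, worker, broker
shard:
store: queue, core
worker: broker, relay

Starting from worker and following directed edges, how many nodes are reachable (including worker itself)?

10

BFS from worker visits: worker, relay, broker, queue, hub, mesh, router, bridge, leaf, gate
Reachable nodes: 10 of 15 total.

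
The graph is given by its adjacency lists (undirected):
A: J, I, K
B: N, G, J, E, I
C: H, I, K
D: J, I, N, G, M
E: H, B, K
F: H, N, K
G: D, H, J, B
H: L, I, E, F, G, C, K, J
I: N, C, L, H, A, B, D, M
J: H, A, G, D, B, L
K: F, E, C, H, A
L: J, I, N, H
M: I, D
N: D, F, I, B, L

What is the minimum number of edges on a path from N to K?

Level 0: N
Level 1: B, D, F, I, L
Level 2: A, C, E, G, H, J, K, M
K first appears at level 2.

2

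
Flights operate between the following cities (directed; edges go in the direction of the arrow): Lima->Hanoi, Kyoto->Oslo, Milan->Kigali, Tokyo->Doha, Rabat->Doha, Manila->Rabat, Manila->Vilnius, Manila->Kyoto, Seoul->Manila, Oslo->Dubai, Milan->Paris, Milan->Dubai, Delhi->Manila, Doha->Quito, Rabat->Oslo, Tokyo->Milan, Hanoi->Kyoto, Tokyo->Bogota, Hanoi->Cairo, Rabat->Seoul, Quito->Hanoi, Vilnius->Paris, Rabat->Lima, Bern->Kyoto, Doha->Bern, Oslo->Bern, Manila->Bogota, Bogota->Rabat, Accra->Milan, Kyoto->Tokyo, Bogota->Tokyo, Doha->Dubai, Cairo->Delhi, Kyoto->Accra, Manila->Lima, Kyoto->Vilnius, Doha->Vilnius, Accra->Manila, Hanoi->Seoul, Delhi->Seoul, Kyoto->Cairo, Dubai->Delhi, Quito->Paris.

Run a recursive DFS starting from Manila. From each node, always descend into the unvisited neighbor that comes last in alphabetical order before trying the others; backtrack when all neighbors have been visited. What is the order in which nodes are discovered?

Visit Manila
Manila → Vilnius
Vilnius → Paris
Manila → Rabat
Rabat → Seoul
Rabat → Oslo
Oslo → Dubai
Dubai → Delhi
Oslo → Bern
Bern → Kyoto
Kyoto → Tokyo
Tokyo → Milan
Milan → Kigali
Tokyo → Doha
Doha → Quito
Quito → Hanoi
Hanoi → Cairo
Tokyo → Bogota
Kyoto → Accra
Rabat → Lima

Manila -> Vilnius -> Paris -> Rabat -> Seoul -> Oslo -> Dubai -> Delhi -> Bern -> Kyoto -> Tokyo -> Milan -> Kigali -> Doha -> Quito -> Hanoi -> Cairo -> Bogota -> Accra -> Lima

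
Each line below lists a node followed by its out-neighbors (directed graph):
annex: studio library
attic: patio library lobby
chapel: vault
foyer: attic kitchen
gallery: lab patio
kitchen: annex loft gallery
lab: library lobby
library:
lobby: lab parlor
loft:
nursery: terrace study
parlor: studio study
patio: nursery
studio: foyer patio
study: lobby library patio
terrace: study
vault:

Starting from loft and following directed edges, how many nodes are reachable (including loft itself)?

BFS from loft visits: loft
Reachable nodes: 1 of 17 total.

1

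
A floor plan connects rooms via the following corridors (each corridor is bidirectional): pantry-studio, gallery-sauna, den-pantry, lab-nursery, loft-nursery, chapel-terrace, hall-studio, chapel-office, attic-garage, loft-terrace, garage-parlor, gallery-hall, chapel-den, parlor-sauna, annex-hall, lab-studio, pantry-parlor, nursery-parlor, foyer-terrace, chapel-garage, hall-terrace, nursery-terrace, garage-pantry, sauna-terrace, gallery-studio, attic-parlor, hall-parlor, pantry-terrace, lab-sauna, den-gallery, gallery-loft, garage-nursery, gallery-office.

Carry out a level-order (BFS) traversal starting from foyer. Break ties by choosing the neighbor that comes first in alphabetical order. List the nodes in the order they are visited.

Visit foyer; enqueue terrace → queue [terrace]
Visit terrace; enqueue chapel, hall, loft, nursery, pantry, sauna → queue [chapel, hall, loft, nursery, pantry, sauna]
Visit chapel; enqueue den, garage, office → queue [hall, loft, nursery, pantry, sauna, den, garage, office]
Visit hall; enqueue annex, gallery, parlor, studio → queue [loft, nursery, pantry, sauna, den, garage, office, annex, gallery, parlor, studio]
Visit loft → queue [nursery, pantry, sauna, den, garage, office, annex, gallery, parlor, studio]
Visit nursery; enqueue lab → queue [pantry, sauna, den, garage, office, annex, gallery, parlor, studio, lab]
Visit pantry → queue [sauna, den, garage, office, annex, gallery, parlor, studio, lab]
Visit sauna → queue [den, garage, office, annex, gallery, parlor, studio, lab]
Visit den → queue [garage, office, annex, gallery, parlor, studio, lab]
Visit garage; enqueue attic → queue [office, annex, gallery, parlor, studio, lab, attic]
Visit office → queue [annex, gallery, parlor, studio, lab, attic]
Visit annex → queue [gallery, parlor, studio, lab, attic]
Visit gallery → queue [parlor, studio, lab, attic]
Visit parlor → queue [studio, lab, attic]
Visit studio → queue [lab, attic]
Visit lab → queue [attic]
Visit attic → queue []

foyer terrace chapel hall loft nursery pantry sauna den garage office annex gallery parlor studio lab attic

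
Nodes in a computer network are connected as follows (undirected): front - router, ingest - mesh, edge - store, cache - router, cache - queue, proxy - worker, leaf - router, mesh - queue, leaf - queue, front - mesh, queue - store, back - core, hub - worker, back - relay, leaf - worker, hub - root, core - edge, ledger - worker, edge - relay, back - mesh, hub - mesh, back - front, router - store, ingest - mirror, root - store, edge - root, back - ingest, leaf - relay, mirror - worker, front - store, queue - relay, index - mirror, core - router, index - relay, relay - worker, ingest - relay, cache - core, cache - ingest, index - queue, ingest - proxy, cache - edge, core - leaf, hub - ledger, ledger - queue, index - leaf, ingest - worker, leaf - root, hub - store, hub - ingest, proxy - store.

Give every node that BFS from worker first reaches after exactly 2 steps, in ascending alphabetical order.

back, cache, core, edge, index, mesh, queue, root, router, store

Level 0: worker
Level 1: hub, ingest, leaf, ledger, mirror, proxy, relay
Level 2: back, cache, core, edge, index, mesh, queue, root, router, store
Level 3: front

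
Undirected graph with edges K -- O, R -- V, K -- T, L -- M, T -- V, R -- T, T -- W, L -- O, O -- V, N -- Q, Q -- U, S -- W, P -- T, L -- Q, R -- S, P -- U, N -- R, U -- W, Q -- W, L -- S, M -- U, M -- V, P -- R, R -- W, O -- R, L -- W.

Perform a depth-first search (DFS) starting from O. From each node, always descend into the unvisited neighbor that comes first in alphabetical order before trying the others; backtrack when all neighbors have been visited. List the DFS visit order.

O → K → T → P → R → N → Q → L → M → U → W → S → V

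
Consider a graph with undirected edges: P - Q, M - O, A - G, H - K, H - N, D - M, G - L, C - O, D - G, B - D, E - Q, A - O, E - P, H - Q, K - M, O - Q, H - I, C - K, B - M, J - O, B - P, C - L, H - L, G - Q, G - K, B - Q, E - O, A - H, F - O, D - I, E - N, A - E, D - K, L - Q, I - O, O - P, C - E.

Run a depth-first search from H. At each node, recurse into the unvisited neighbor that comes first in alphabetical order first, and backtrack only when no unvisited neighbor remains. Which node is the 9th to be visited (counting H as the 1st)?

Visit H
H → A
A → E
E → C
C → K
K → D
D → B
B → M
M → O
O → F
O → I
O → J
O → P
P → Q
Q → G
G → L
E → N

Visit order: H, A, E, C, K, D, B, M, O, F, I, J, P, Q, G, L, N

O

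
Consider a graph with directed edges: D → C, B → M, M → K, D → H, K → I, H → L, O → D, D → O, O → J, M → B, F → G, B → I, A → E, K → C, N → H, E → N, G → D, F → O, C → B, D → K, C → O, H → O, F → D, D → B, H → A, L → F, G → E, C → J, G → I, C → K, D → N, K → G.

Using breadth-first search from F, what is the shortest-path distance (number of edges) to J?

2

Level 0: F
Level 1: D, G, O
Level 2: B, C, E, H, I, J, K, N
Level 3: A, L, M
J first appears at level 2.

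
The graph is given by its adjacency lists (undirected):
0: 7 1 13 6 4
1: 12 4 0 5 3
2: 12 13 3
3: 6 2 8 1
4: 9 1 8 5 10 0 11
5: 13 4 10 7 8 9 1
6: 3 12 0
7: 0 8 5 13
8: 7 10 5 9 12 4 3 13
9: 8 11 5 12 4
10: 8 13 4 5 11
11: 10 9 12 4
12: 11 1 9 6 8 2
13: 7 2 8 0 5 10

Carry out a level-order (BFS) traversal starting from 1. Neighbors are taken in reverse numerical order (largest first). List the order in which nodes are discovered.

1, 12, 5, 4, 3, 0, 11, 9, 8, 6, 2, 13, 10, 7

Visit 1; enqueue 12, 5, 4, 3, 0 → queue [12, 5, 4, 3, 0]
Visit 12; enqueue 11, 9, 8, 6, 2 → queue [5, 4, 3, 0, 11, 9, 8, 6, 2]
Visit 5; enqueue 13, 10, 7 → queue [4, 3, 0, 11, 9, 8, 6, 2, 13, 10, 7]
Visit 4 → queue [3, 0, 11, 9, 8, 6, 2, 13, 10, 7]
Visit 3 → queue [0, 11, 9, 8, 6, 2, 13, 10, 7]
Visit 0 → queue [11, 9, 8, 6, 2, 13, 10, 7]
Visit 11 → queue [9, 8, 6, 2, 13, 10, 7]
Visit 9 → queue [8, 6, 2, 13, 10, 7]
Visit 8 → queue [6, 2, 13, 10, 7]
Visit 6 → queue [2, 13, 10, 7]
Visit 2 → queue [13, 10, 7]
Visit 13 → queue [10, 7]
Visit 10 → queue [7]
Visit 7 → queue []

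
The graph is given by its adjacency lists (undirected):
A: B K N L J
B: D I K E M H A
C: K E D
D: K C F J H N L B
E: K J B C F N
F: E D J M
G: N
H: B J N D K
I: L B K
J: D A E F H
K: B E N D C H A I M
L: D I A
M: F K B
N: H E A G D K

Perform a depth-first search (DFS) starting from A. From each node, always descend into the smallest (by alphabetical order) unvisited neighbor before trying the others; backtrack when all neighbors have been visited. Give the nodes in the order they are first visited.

Visit A
A → B
B → D
D → C
C → E
E → F
F → J
J → H
H → K
K → I
I → L
K → M
K → N
N → G

A → B → D → C → E → F → J → H → K → I → L → M → N → G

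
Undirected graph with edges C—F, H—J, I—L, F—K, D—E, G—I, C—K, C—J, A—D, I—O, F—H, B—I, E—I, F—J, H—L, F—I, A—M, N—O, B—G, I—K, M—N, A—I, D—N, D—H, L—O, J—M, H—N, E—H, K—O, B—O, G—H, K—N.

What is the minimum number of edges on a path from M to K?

Level 0: M
Level 1: A, J, N
Level 2: C, D, F, H, I, K, O
Level 3: B, E, G, L
K first appears at level 2.

2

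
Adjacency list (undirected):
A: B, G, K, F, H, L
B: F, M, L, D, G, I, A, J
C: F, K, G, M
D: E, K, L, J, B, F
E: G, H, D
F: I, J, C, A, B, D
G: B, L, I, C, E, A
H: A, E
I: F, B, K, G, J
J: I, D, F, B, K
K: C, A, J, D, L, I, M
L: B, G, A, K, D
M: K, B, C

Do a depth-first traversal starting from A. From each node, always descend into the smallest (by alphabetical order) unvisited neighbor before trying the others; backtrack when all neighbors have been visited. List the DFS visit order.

A -> B -> D -> E -> G -> C -> F -> I -> J -> K -> L -> M -> H

Visit A
A → B
B → D
D → E
E → G
G → C
C → F
F → I
I → J
J → K
K → L
K → M
E → H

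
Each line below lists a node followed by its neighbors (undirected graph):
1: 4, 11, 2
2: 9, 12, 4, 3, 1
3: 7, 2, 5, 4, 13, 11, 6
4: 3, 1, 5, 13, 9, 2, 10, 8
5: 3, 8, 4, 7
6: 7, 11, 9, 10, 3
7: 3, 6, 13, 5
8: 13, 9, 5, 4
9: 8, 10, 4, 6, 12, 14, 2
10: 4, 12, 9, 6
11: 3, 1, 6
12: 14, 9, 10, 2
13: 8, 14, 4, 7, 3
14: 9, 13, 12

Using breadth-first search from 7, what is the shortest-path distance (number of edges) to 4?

2

Level 0: 7
Level 1: 3, 5, 6, 13
Level 2: 2, 4, 8, 9, 10, 11, 14
Level 3: 1, 12
4 first appears at level 2.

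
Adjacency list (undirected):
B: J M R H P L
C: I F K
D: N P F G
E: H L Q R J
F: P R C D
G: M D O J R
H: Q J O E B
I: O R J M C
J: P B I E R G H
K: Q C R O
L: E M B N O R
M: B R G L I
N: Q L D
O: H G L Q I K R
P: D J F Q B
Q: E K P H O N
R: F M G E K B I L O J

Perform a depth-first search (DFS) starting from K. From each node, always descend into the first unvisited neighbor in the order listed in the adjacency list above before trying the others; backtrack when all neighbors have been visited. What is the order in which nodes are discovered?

Visit K
K → Q
Q → E
E → H
H → J
J → P
P → D
D → N
N → L
L → M
M → B
B → R
R → F
F → C
C → I
I → O
O → G

K → Q → E → H → J → P → D → N → L → M → B → R → F → C → I → O → G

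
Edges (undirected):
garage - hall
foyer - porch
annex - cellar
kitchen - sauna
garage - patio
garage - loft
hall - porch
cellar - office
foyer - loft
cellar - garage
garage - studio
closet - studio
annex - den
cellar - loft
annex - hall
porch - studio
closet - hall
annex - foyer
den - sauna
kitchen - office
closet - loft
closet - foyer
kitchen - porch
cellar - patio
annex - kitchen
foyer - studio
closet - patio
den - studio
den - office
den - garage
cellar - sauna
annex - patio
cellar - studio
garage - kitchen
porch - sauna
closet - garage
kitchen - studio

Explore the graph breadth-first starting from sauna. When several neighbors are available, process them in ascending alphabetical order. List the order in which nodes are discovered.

Visit sauna; enqueue cellar, den, kitchen, porch → queue [cellar, den, kitchen, porch]
Visit cellar; enqueue annex, garage, loft, office, patio, studio → queue [den, kitchen, porch, annex, garage, loft, office, patio, studio]
Visit den → queue [kitchen, porch, annex, garage, loft, office, patio, studio]
Visit kitchen → queue [porch, annex, garage, loft, office, patio, studio]
Visit porch; enqueue foyer, hall → queue [annex, garage, loft, office, patio, studio, foyer, hall]
Visit annex → queue [garage, loft, office, patio, studio, foyer, hall]
Visit garage; enqueue closet → queue [loft, office, patio, studio, foyer, hall, closet]
Visit loft → queue [office, patio, studio, foyer, hall, closet]
Visit office → queue [patio, studio, foyer, hall, closet]
Visit patio → queue [studio, foyer, hall, closet]
Visit studio → queue [foyer, hall, closet]
Visit foyer → queue [hall, closet]
Visit hall → queue [closet]
Visit closet → queue []

sauna -> cellar -> den -> kitchen -> porch -> annex -> garage -> loft -> office -> patio -> studio -> foyer -> hall -> closet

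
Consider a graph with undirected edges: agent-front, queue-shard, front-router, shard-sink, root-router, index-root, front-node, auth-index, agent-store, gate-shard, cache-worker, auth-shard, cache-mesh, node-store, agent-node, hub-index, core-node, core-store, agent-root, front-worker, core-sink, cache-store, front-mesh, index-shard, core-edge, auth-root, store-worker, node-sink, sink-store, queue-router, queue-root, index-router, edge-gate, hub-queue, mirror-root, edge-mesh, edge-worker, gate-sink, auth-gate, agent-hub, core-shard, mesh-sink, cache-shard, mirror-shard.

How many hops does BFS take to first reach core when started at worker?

Level 0: worker
Level 1: cache, edge, front, store
Level 2: agent, core, gate, mesh, node, router, shard, sink
Level 3: auth, hub, index, mirror, queue, root
core first appears at level 2.

2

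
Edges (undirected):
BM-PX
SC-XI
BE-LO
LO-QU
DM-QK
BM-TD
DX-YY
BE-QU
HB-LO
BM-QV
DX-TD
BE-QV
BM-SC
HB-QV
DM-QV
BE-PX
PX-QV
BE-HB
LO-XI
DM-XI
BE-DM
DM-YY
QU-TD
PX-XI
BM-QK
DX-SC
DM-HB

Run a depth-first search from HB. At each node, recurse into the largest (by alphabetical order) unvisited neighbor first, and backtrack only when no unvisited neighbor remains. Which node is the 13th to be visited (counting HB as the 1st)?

LO

Visit HB
HB → QV
QV → PX
PX → XI
XI → SC
SC → DX
DX → YY
YY → DM
DM → QK
QK → BM
BM → TD
TD → QU
QU → LO
LO → BE

Visit order: HB, QV, PX, XI, SC, DX, YY, DM, QK, BM, TD, QU, LO, BE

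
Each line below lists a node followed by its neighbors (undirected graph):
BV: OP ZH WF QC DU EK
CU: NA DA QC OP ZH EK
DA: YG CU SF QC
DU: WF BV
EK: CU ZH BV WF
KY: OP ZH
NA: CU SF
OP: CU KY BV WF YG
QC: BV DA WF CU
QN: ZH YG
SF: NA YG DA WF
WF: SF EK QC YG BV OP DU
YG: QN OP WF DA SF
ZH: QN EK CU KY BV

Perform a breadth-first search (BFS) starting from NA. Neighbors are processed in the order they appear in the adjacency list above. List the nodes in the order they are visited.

NA, CU, SF, DA, QC, OP, ZH, EK, YG, WF, BV, KY, QN, DU

Visit NA; enqueue CU, SF → queue [CU, SF]
Visit CU; enqueue DA, QC, OP, ZH, EK → queue [SF, DA, QC, OP, ZH, EK]
Visit SF; enqueue YG, WF → queue [DA, QC, OP, ZH, EK, YG, WF]
Visit DA → queue [QC, OP, ZH, EK, YG, WF]
Visit QC; enqueue BV → queue [OP, ZH, EK, YG, WF, BV]
Visit OP; enqueue KY → queue [ZH, EK, YG, WF, BV, KY]
Visit ZH; enqueue QN → queue [EK, YG, WF, BV, KY, QN]
Visit EK → queue [YG, WF, BV, KY, QN]
Visit YG → queue [WF, BV, KY, QN]
Visit WF; enqueue DU → queue [BV, KY, QN, DU]
Visit BV → queue [KY, QN, DU]
Visit KY → queue [QN, DU]
Visit QN → queue [DU]
Visit DU → queue []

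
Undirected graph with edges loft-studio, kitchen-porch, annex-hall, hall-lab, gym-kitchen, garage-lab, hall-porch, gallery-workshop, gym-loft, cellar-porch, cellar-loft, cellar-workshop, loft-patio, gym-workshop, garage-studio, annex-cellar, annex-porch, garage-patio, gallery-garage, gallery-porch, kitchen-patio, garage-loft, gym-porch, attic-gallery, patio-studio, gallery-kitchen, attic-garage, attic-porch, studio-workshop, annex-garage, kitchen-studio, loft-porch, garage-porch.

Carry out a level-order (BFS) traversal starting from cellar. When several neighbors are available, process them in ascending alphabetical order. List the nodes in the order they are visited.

Visit cellar; enqueue annex, loft, porch, workshop → queue [annex, loft, porch, workshop]
Visit annex; enqueue garage, hall → queue [loft, porch, workshop, garage, hall]
Visit loft; enqueue gym, patio, studio → queue [porch, workshop, garage, hall, gym, patio, studio]
Visit porch; enqueue attic, gallery, kitchen → queue [workshop, garage, hall, gym, patio, studio, attic, gallery, kitchen]
Visit workshop → queue [garage, hall, gym, patio, studio, attic, gallery, kitchen]
Visit garage; enqueue lab → queue [hall, gym, patio, studio, attic, gallery, kitchen, lab]
Visit hall → queue [gym, patio, studio, attic, gallery, kitchen, lab]
Visit gym → queue [patio, studio, attic, gallery, kitchen, lab]
Visit patio → queue [studio, attic, gallery, kitchen, lab]
Visit studio → queue [attic, gallery, kitchen, lab]
Visit attic → queue [gallery, kitchen, lab]
Visit gallery → queue [kitchen, lab]
Visit kitchen → queue [lab]
Visit lab → queue []

cellar → annex → loft → porch → workshop → garage → hall → gym → patio → studio → attic → gallery → kitchen → lab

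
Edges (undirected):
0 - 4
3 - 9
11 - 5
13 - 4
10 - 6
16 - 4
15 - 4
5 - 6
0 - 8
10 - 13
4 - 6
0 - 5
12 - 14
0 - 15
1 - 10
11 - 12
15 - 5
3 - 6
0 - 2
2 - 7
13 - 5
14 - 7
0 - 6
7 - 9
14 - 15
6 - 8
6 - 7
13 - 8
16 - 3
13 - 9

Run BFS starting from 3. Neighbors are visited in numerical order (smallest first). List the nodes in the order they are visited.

3, 6, 9, 16, 0, 4, 5, 7, 8, 10, 13, 2, 15, 11, 14, 1, 12

Visit 3; enqueue 6, 9, 16 → queue [6, 9, 16]
Visit 6; enqueue 0, 4, 5, 7, 8, 10 → queue [9, 16, 0, 4, 5, 7, 8, 10]
Visit 9; enqueue 13 → queue [16, 0, 4, 5, 7, 8, 10, 13]
Visit 16 → queue [0, 4, 5, 7, 8, 10, 13]
Visit 0; enqueue 2, 15 → queue [4, 5, 7, 8, 10, 13, 2, 15]
Visit 4 → queue [5, 7, 8, 10, 13, 2, 15]
Visit 5; enqueue 11 → queue [7, 8, 10, 13, 2, 15, 11]
Visit 7; enqueue 14 → queue [8, 10, 13, 2, 15, 11, 14]
Visit 8 → queue [10, 13, 2, 15, 11, 14]
Visit 10; enqueue 1 → queue [13, 2, 15, 11, 14, 1]
Visit 13 → queue [2, 15, 11, 14, 1]
Visit 2 → queue [15, 11, 14, 1]
Visit 15 → queue [11, 14, 1]
Visit 11; enqueue 12 → queue [14, 1, 12]
Visit 14 → queue [1, 12]
Visit 1 → queue [12]
Visit 12 → queue []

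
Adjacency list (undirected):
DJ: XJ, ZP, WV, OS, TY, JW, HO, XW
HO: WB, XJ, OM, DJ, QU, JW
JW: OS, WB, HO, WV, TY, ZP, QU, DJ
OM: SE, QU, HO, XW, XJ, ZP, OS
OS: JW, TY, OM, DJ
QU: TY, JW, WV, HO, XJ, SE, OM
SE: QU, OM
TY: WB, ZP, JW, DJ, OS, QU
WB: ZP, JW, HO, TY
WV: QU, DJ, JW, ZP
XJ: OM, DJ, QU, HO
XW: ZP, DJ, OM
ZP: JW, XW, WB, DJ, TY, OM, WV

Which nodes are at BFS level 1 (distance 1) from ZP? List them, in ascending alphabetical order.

DJ, JW, OM, TY, WB, WV, XW

Level 0: ZP
Level 1: DJ, JW, OM, TY, WB, WV, XW
Level 2: HO, OS, QU, SE, XJ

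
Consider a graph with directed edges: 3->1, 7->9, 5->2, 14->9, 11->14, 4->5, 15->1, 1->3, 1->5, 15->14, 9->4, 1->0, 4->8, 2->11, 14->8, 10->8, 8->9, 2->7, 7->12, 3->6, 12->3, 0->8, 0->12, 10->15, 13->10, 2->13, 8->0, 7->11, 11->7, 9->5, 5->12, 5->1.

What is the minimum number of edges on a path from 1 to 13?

Level 0: 1
Level 1: 0, 3, 5
Level 2: 2, 6, 8, 12
Level 3: 7, 9, 11, 13
Level 4: 4, 10, 14
Level 5: 15
13 first appears at level 3.

3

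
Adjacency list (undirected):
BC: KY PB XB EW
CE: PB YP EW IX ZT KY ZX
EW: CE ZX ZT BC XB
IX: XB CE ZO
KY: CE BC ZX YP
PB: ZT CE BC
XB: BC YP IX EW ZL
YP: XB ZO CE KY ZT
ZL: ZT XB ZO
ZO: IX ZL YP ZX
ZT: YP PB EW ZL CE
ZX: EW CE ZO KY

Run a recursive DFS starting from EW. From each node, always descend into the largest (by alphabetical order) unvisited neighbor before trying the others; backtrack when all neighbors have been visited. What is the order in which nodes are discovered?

Visit EW
EW → ZX
ZX → ZO
ZO → ZL
ZL → ZT
ZT → YP
YP → XB
XB → IX
IX → CE
CE → PB
PB → BC
BC → KY

EW, ZX, ZO, ZL, ZT, YP, XB, IX, CE, PB, BC, KY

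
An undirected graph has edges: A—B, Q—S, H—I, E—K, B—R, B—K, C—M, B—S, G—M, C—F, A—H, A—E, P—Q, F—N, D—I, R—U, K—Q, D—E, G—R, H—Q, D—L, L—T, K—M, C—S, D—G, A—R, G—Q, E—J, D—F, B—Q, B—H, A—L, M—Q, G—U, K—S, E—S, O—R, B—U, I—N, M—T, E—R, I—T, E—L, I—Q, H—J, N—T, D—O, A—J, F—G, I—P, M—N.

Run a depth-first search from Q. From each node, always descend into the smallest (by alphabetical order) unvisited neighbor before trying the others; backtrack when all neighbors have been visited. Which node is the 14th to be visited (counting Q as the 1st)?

S

Visit Q
Q → B
B → A
A → E
E → D
D → F
F → C
C → M
M → G
G → R
R → O
R → U
M → K
K → S
M → N
N → I
I → H
H → J
I → P
I → T
T → L

Visit order: Q, B, A, E, D, F, C, M, G, R, O, U, K, S, N, I, H, J, P, T, L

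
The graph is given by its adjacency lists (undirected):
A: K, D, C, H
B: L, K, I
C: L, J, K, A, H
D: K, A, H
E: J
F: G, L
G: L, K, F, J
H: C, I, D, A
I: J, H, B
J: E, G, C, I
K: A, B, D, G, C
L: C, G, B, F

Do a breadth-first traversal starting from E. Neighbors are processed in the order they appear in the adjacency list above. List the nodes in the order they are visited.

E → J → G → C → I → L → K → F → A → H → B → D

Visit E; enqueue J → queue [J]
Visit J; enqueue G, C, I → queue [G, C, I]
Visit G; enqueue L, K, F → queue [C, I, L, K, F]
Visit C; enqueue A, H → queue [I, L, K, F, A, H]
Visit I; enqueue B → queue [L, K, F, A, H, B]
Visit L → queue [K, F, A, H, B]
Visit K; enqueue D → queue [F, A, H, B, D]
Visit F → queue [A, H, B, D]
Visit A → queue [H, B, D]
Visit H → queue [B, D]
Visit B → queue [D]
Visit D → queue []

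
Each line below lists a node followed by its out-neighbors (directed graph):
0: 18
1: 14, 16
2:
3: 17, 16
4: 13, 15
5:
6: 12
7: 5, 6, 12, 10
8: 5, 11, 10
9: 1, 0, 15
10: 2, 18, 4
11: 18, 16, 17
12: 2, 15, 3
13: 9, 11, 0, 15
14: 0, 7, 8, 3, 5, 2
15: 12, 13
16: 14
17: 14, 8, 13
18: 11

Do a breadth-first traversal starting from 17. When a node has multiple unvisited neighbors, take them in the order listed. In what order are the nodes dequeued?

17 -> 14 -> 8 -> 13 -> 0 -> 7 -> 3 -> 5 -> 2 -> 11 -> 10 -> 9 -> 15 -> 18 -> 6 -> 12 -> 16 -> 4 -> 1

Visit 17; enqueue 14, 8, 13 → queue [14, 8, 13]
Visit 14; enqueue 0, 7, 3, 5, 2 → queue [8, 13, 0, 7, 3, 5, 2]
Visit 8; enqueue 11, 10 → queue [13, 0, 7, 3, 5, 2, 11, 10]
Visit 13; enqueue 9, 15 → queue [0, 7, 3, 5, 2, 11, 10, 9, 15]
Visit 0; enqueue 18 → queue [7, 3, 5, 2, 11, 10, 9, 15, 18]
Visit 7; enqueue 6, 12 → queue [3, 5, 2, 11, 10, 9, 15, 18, 6, 12]
Visit 3; enqueue 16 → queue [5, 2, 11, 10, 9, 15, 18, 6, 12, 16]
Visit 5 → queue [2, 11, 10, 9, 15, 18, 6, 12, 16]
Visit 2 → queue [11, 10, 9, 15, 18, 6, 12, 16]
Visit 11 → queue [10, 9, 15, 18, 6, 12, 16]
Visit 10; enqueue 4 → queue [9, 15, 18, 6, 12, 16, 4]
Visit 9; enqueue 1 → queue [15, 18, 6, 12, 16, 4, 1]
Visit 15 → queue [18, 6, 12, 16, 4, 1]
Visit 18 → queue [6, 12, 16, 4, 1]
Visit 6 → queue [12, 16, 4, 1]
Visit 12 → queue [16, 4, 1]
Visit 16 → queue [4, 1]
Visit 4 → queue [1]
Visit 1 → queue []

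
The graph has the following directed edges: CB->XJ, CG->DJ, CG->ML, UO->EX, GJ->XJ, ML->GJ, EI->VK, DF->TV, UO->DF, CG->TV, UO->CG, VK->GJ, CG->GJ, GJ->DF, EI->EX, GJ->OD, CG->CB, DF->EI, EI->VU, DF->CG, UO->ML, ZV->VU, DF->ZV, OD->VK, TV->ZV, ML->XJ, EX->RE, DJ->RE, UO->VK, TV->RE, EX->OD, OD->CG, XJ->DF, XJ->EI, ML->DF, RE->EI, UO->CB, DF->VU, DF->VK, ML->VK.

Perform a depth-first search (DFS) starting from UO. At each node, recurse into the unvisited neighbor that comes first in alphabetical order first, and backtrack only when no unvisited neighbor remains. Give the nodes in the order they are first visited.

Visit UO
UO → CB
CB → XJ
XJ → DF
DF → CG
CG → DJ
DJ → RE
RE → EI
EI → EX
EX → OD
OD → VK
VK → GJ
EI → VU
CG → ML
CG → TV
TV → ZV

UO CB XJ DF CG DJ RE EI EX OD VK GJ VU ML TV ZV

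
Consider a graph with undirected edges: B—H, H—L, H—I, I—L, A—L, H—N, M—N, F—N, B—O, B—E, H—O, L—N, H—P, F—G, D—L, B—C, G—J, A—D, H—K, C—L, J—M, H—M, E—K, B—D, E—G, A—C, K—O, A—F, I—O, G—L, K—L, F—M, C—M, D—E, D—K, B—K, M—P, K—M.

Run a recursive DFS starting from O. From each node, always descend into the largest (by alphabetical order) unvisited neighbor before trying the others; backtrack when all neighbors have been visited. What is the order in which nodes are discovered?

Visit O
O → K
K → M
M → P
P → H
H → N
N → L
L → I
L → G
G → J
G → F
F → A
A → D
D → E
E → B
B → C

O → K → M → P → H → N → L → I → G → J → F → A → D → E → B → C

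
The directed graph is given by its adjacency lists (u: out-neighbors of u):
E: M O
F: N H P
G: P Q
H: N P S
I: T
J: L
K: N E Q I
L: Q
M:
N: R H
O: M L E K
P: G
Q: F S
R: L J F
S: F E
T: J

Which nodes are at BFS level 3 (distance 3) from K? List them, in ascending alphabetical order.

J, L, P

Level 0: K
Level 1: E, I, N, Q
Level 2: F, H, M, O, R, S, T
Level 3: J, L, P
Level 4: G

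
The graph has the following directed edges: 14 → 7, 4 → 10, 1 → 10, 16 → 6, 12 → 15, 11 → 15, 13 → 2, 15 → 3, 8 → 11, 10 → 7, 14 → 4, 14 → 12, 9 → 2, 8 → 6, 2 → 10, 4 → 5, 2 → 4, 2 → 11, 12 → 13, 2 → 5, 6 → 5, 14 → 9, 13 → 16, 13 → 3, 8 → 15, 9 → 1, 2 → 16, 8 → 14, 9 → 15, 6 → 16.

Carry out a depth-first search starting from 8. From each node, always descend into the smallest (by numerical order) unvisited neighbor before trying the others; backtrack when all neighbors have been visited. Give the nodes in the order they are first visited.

8 → 6 → 5 → 16 → 11 → 15 → 3 → 14 → 4 → 10 → 7 → 9 → 1 → 2 → 12 → 13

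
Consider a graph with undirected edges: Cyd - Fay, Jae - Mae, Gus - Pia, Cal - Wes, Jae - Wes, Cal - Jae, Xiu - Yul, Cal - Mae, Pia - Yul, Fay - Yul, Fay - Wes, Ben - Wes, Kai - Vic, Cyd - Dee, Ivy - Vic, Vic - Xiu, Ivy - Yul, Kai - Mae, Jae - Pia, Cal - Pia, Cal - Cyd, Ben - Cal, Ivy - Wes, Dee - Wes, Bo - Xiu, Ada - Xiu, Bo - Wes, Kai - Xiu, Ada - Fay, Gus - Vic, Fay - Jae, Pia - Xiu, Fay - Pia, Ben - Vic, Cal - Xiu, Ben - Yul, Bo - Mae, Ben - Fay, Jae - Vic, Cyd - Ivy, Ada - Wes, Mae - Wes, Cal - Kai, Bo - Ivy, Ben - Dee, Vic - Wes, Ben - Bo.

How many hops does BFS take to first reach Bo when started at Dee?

2

Level 0: Dee
Level 1: Ben, Cyd, Wes
Level 2: Ada, Bo, Cal, Fay, Ivy, Jae, Mae, Vic, Yul
Level 3: Gus, Kai, Pia, Xiu
Bo first appears at level 2.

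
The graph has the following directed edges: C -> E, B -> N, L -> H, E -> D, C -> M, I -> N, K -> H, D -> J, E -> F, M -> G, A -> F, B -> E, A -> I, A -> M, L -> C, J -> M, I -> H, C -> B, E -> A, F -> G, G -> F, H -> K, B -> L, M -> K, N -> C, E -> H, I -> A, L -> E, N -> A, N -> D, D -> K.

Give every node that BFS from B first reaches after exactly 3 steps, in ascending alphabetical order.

G, I, J, K, M

Level 0: B
Level 1: E, L, N
Level 2: A, C, D, F, H
Level 3: G, I, J, K, M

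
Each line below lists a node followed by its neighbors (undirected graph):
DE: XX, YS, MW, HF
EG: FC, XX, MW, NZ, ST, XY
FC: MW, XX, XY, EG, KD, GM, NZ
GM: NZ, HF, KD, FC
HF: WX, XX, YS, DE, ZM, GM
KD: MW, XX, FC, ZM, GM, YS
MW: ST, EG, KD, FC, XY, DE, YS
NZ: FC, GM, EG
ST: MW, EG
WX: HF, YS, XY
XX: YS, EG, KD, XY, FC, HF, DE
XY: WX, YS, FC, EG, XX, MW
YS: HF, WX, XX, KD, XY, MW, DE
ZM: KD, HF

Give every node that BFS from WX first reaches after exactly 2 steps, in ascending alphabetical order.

DE, EG, FC, GM, KD, MW, XX, ZM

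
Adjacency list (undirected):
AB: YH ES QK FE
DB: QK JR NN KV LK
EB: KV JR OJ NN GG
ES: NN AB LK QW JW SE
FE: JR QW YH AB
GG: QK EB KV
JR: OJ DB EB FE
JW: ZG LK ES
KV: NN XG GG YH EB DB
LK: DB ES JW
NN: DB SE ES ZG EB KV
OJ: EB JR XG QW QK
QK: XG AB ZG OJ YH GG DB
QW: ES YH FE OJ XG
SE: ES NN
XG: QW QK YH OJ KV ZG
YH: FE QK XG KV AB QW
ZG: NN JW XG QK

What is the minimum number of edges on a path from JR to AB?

2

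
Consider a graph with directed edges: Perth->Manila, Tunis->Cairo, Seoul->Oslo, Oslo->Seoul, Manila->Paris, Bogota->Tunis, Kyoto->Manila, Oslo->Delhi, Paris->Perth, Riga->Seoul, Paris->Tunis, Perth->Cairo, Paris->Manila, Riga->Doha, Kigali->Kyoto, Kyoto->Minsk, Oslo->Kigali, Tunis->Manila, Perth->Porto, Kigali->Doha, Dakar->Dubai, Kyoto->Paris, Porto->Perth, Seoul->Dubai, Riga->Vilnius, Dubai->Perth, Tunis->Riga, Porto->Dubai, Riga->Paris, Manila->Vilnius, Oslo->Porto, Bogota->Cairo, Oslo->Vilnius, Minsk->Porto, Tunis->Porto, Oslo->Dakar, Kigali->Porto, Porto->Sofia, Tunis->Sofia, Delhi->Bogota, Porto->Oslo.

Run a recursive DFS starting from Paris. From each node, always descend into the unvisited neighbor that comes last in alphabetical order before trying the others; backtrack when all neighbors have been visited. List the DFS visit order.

Visit Paris
Paris → Tunis
Tunis → Sofia
Tunis → Riga
Riga → Vilnius
Riga → Seoul
Seoul → Oslo
Oslo → Porto
Porto → Perth
Perth → Manila
Perth → Cairo
Porto → Dubai
Oslo → Kigali
Kigali → Kyoto
Kyoto → Minsk
Kigali → Doha
Oslo → Delhi
Delhi → Bogota
Oslo → Dakar

Paris -> Tunis -> Sofia -> Riga -> Vilnius -> Seoul -> Oslo -> Porto -> Perth -> Manila -> Cairo -> Dubai -> Kigali -> Kyoto -> Minsk -> Doha -> Delhi -> Bogota -> Dakar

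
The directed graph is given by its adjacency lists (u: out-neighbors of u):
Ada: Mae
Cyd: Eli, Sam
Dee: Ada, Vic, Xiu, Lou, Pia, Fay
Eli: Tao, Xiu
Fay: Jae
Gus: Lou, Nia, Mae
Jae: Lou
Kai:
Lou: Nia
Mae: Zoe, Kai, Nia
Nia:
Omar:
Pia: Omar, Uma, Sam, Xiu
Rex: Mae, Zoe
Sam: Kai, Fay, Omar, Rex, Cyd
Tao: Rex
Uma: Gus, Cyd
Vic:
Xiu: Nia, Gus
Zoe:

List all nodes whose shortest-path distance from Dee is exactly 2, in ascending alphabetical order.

Gus, Jae, Mae, Nia, Omar, Sam, Uma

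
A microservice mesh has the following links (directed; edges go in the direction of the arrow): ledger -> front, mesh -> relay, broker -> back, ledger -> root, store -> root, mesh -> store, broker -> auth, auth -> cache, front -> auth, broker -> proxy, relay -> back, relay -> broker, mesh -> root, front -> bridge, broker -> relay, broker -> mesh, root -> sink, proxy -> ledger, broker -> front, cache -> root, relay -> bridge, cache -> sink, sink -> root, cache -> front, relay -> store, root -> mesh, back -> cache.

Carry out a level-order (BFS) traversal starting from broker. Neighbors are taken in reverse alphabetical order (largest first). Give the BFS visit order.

broker, relay, proxy, mesh, front, back, auth, store, bridge, ledger, root, cache, sink

Visit broker; enqueue relay, proxy, mesh, front, back, auth → queue [relay, proxy, mesh, front, back, auth]
Visit relay; enqueue store, bridge → queue [proxy, mesh, front, back, auth, store, bridge]
Visit proxy; enqueue ledger → queue [mesh, front, back, auth, store, bridge, ledger]
Visit mesh; enqueue root → queue [front, back, auth, store, bridge, ledger, root]
Visit front → queue [back, auth, store, bridge, ledger, root]
Visit back; enqueue cache → queue [auth, store, bridge, ledger, root, cache]
Visit auth → queue [store, bridge, ledger, root, cache]
Visit store → queue [bridge, ledger, root, cache]
Visit bridge → queue [ledger, root, cache]
Visit ledger → queue [root, cache]
Visit root; enqueue sink → queue [cache, sink]
Visit cache → queue [sink]
Visit sink → queue []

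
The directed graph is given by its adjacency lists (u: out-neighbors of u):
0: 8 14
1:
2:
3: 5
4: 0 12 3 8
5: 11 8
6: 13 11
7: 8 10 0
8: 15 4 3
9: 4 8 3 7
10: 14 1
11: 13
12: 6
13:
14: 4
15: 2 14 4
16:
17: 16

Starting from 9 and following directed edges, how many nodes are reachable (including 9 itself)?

BFS from 9 visits: 9, 8, 7, 4, 3, 15, 10, 0, 12, 5, 14, 2, 1, 6, 11, 13
Reachable nodes: 16 of 18 total.

16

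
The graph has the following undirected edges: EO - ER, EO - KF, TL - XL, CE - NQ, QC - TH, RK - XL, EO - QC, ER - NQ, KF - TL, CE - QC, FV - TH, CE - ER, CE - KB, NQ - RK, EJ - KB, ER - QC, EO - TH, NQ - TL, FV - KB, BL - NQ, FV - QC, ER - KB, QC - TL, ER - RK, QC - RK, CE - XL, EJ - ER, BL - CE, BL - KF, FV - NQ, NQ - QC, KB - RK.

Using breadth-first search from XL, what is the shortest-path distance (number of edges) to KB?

2

Level 0: XL
Level 1: CE, RK, TL
Level 2: BL, ER, KB, KF, NQ, QC
Level 3: EJ, EO, FV, TH
KB first appears at level 2.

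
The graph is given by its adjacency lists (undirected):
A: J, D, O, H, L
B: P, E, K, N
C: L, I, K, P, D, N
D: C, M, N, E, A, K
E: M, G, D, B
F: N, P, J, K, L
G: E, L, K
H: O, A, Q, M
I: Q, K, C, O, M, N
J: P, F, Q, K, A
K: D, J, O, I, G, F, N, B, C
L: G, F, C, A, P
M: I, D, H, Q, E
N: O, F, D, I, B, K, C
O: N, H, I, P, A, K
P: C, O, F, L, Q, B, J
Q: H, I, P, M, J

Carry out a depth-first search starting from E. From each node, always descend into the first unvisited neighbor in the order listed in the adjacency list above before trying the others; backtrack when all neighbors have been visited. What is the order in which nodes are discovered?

E M I Q H O N F P C L G K D A J B

Visit E
E → M
M → I
I → Q
Q → H
H → O
O → N
N → F
F → P
P → C
C → L
L → G
G → K
K → D
D → A
A → J
K → B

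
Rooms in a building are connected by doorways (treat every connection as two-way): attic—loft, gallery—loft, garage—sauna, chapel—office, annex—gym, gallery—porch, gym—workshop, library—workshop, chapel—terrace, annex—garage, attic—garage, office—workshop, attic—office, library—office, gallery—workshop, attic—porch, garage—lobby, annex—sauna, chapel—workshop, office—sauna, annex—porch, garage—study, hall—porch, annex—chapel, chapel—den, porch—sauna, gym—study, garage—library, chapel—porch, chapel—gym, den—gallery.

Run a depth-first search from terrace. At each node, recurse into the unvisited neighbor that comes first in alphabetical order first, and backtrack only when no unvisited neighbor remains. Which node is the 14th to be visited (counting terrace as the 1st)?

workshop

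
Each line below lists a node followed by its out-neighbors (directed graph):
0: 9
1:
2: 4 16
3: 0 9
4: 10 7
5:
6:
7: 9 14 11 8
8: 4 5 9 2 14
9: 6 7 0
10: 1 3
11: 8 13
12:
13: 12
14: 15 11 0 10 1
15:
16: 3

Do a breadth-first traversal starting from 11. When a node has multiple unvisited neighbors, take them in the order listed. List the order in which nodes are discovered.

Visit 11; enqueue 8, 13 → queue [8, 13]
Visit 8; enqueue 4, 5, 9, 2, 14 → queue [13, 4, 5, 9, 2, 14]
Visit 13; enqueue 12 → queue [4, 5, 9, 2, 14, 12]
Visit 4; enqueue 10, 7 → queue [5, 9, 2, 14, 12, 10, 7]
Visit 5 → queue [9, 2, 14, 12, 10, 7]
Visit 9; enqueue 6, 0 → queue [2, 14, 12, 10, 7, 6, 0]
Visit 2; enqueue 16 → queue [14, 12, 10, 7, 6, 0, 16]
Visit 14; enqueue 15, 1 → queue [12, 10, 7, 6, 0, 16, 15, 1]
Visit 12 → queue [10, 7, 6, 0, 16, 15, 1]
Visit 10; enqueue 3 → queue [7, 6, 0, 16, 15, 1, 3]
Visit 7 → queue [6, 0, 16, 15, 1, 3]
Visit 6 → queue [0, 16, 15, 1, 3]
Visit 0 → queue [16, 15, 1, 3]
Visit 16 → queue [15, 1, 3]
Visit 15 → queue [1, 3]
Visit 1 → queue [3]
Visit 3 → queue []

11 8 13 4 5 9 2 14 12 10 7 6 0 16 15 1 3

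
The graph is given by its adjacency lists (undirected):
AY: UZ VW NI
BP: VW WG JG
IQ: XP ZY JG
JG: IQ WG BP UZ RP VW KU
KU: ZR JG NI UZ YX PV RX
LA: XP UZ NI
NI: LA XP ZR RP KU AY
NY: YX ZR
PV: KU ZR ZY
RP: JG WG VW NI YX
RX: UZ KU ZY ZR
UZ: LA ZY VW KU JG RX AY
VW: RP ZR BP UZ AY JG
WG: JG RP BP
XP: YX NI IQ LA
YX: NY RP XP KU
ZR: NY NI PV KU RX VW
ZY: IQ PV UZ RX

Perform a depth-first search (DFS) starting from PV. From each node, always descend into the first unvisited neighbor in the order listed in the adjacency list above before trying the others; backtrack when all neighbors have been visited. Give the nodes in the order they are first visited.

Visit PV
PV → KU
KU → ZR
ZR → NY
NY → YX
YX → RP
RP → JG
JG → IQ
IQ → XP
XP → NI
NI → LA
LA → UZ
UZ → ZY
ZY → RX
UZ → VW
VW → BP
BP → WG
VW → AY

PV KU ZR NY YX RP JG IQ XP NI LA UZ ZY RX VW BP WG AY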